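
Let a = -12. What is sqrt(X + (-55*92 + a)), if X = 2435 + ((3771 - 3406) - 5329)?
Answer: I*sqrt(7601) ≈ 87.184*I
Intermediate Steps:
X = -2529 (X = 2435 + (365 - 5329) = 2435 - 4964 = -2529)
sqrt(X + (-55*92 + a)) = sqrt(-2529 + (-55*92 - 12)) = sqrt(-2529 + (-5060 - 12)) = sqrt(-2529 - 5072) = sqrt(-7601) = I*sqrt(7601)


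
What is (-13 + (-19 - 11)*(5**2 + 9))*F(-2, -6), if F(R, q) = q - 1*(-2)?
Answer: 4132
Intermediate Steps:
F(R, q) = 2 + q (F(R, q) = q + 2 = 2 + q)
(-13 + (-19 - 11)*(5**2 + 9))*F(-2, -6) = (-13 + (-19 - 11)*(5**2 + 9))*(2 - 6) = (-13 - 30*(25 + 9))*(-4) = (-13 - 30*34)*(-4) = (-13 - 1020)*(-4) = -1033*(-4) = 4132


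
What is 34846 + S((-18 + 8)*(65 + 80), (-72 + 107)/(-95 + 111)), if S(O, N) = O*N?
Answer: 253393/8 ≈ 31674.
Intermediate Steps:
S(O, N) = N*O
34846 + S((-18 + 8)*(65 + 80), (-72 + 107)/(-95 + 111)) = 34846 + ((-72 + 107)/(-95 + 111))*((-18 + 8)*(65 + 80)) = 34846 + (35/16)*(-10*145) = 34846 + (35*(1/16))*(-1450) = 34846 + (35/16)*(-1450) = 34846 - 25375/8 = 253393/8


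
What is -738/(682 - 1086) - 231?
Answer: -46293/202 ≈ -229.17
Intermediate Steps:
-738/(682 - 1086) - 231 = -738/(-404) - 231 = -738*(-1/404) - 231 = 369/202 - 231 = -46293/202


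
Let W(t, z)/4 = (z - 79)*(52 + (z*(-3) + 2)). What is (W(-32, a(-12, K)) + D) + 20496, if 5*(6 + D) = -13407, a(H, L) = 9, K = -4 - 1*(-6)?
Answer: 51243/5 ≈ 10249.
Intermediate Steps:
K = 2 (K = -4 + 6 = 2)
D = -13437/5 (D = -6 + (1/5)*(-13407) = -6 - 13407/5 = -13437/5 ≈ -2687.4)
W(t, z) = 4*(-79 + z)*(54 - 3*z) (W(t, z) = 4*((z - 79)*(52 + (z*(-3) + 2))) = 4*((-79 + z)*(52 + (-3*z + 2))) = 4*((-79 + z)*(52 + (2 - 3*z))) = 4*((-79 + z)*(54 - 3*z)) = 4*(-79 + z)*(54 - 3*z))
(W(-32, a(-12, K)) + D) + 20496 = ((-17064 - 12*9**2 + 1164*9) - 13437/5) + 20496 = ((-17064 - 12*81 + 10476) - 13437/5) + 20496 = ((-17064 - 972 + 10476) - 13437/5) + 20496 = (-7560 - 13437/5) + 20496 = -51237/5 + 20496 = 51243/5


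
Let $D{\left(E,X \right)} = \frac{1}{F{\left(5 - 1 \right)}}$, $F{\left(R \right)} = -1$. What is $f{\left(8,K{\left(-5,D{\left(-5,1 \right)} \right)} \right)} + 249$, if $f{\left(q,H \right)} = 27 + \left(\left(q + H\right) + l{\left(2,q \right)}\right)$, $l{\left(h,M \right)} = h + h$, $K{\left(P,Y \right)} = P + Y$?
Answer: $282$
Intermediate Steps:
$D{\left(E,X \right)} = -1$ ($D{\left(E,X \right)} = \frac{1}{-1} = -1$)
$l{\left(h,M \right)} = 2 h$
$f{\left(q,H \right)} = 31 + H + q$ ($f{\left(q,H \right)} = 27 + \left(\left(q + H\right) + 2 \cdot 2\right) = 27 + \left(\left(H + q\right) + 4\right) = 27 + \left(4 + H + q\right) = 31 + H + q$)
$f{\left(8,K{\left(-5,D{\left(-5,1 \right)} \right)} \right)} + 249 = \left(31 - 6 + 8\right) + 249 = 33 + 249 = 282$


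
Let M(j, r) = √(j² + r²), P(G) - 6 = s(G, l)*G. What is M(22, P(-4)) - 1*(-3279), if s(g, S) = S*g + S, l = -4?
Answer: 3279 + 2*√562 ≈ 3326.4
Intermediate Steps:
s(g, S) = S + S*g
P(G) = 6 + G*(-4 - 4*G) (P(G) = 6 + (-4*(1 + G))*G = 6 + (-4 - 4*G)*G = 6 + G*(-4 - 4*G))
M(22, P(-4)) - 1*(-3279) = √(22² + (6 - 4*(-4) - 4*(-4)²)²) - 1*(-3279) = √(484 + (6 + 16 - 4*16)²) + 3279 = √(484 + (6 + 16 - 64)²) + 3279 = √(484 + (-42)²) + 3279 = √(484 + 1764) + 3279 = √2248 + 3279 = 2*√562 + 3279 = 3279 + 2*√562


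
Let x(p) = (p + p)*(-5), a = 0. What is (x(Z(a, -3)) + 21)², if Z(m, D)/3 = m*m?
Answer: 441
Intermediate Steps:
Z(m, D) = 3*m² (Z(m, D) = 3*(m*m) = 3*m²)
x(p) = -10*p (x(p) = (2*p)*(-5) = -10*p)
(x(Z(a, -3)) + 21)² = (-30*0² + 21)² = (-30*0 + 21)² = (-10*0 + 21)² = (0 + 21)² = 21² = 441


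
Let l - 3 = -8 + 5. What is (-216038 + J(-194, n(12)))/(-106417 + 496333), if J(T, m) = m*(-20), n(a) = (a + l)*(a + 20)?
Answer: -111859/194958 ≈ -0.57376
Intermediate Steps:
l = 0 (l = 3 + (-8 + 5) = 3 - 3 = 0)
n(a) = a*(20 + a) (n(a) = (a + 0)*(a + 20) = a*(20 + a))
J(T, m) = -20*m
(-216038 + J(-194, n(12)))/(-106417 + 496333) = (-216038 - 240*(20 + 12))/(-106417 + 496333) = (-216038 - 240*32)/389916 = (-216038 - 20*384)*(1/389916) = (-216038 - 7680)*(1/389916) = -223718*1/389916 = -111859/194958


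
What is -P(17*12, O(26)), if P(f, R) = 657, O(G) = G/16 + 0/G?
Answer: -657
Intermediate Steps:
O(G) = G/16 (O(G) = G*(1/16) + 0 = G/16 + 0 = G/16)
-P(17*12, O(26)) = -1*657 = -657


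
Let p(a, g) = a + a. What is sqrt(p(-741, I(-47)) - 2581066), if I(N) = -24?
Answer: 2*I*sqrt(645637) ≈ 1607.0*I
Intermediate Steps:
p(a, g) = 2*a
sqrt(p(-741, I(-47)) - 2581066) = sqrt(2*(-741) - 2581066) = sqrt(-1482 - 2581066) = sqrt(-2582548) = 2*I*sqrt(645637)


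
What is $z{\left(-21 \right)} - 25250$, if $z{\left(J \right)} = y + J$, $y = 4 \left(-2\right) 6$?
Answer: $-25319$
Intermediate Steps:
$y = -48$ ($y = \left(-8\right) 6 = -48$)
$z{\left(J \right)} = -48 + J$
$z{\left(-21 \right)} - 25250 = \left(-48 - 21\right) - 25250 = -69 - 25250 = -25319$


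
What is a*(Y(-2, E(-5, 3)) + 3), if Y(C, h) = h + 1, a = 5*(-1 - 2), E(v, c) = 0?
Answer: -60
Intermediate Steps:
a = -15 (a = 5*(-3) = -15)
Y(C, h) = 1 + h
a*(Y(-2, E(-5, 3)) + 3) = -15*((1 + 0) + 3) = -15*(1 + 3) = -15*4 = -60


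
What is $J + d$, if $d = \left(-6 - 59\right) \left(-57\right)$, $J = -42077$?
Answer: $-38372$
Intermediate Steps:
$d = 3705$ ($d = \left(-65\right) \left(-57\right) = 3705$)
$J + d = -42077 + 3705 = -38372$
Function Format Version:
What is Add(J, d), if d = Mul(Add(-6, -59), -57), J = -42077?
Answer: -38372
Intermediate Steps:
d = 3705 (d = Mul(-65, -57) = 3705)
Add(J, d) = Add(-42077, 3705) = -38372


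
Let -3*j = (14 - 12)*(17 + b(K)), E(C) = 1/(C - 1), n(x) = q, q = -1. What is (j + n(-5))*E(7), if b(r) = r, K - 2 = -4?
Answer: -11/6 ≈ -1.8333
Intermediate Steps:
K = -2 (K = 2 - 4 = -2)
n(x) = -1
E(C) = 1/(-1 + C)
j = -10 (j = -(14 - 12)*(17 - 2)/3 = -2*15/3 = -⅓*30 = -10)
(j + n(-5))*E(7) = (-10 - 1)/(-1 + 7) = -11/6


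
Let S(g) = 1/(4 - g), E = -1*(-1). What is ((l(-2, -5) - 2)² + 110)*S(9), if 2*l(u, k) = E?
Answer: -449/20 ≈ -22.450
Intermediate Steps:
E = 1
l(u, k) = ½ (l(u, k) = (½)*1 = ½)
((l(-2, -5) - 2)² + 110)*S(9) = ((½ - 2)² + 110)*(-1/(-4 + 9)) = ((-3/2)² + 110)*(-1/5) = (9/4 + 110)*(-1*⅕) = (449/4)*(-⅕) = -449/20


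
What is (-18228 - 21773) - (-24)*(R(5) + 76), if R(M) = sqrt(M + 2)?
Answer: -38177 + 24*sqrt(7) ≈ -38114.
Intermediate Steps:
R(M) = sqrt(2 + M)
(-18228 - 21773) - (-24)*(R(5) + 76) = (-18228 - 21773) - (-24)*(sqrt(2 + 5) + 76) = -40001 - (-24)*(sqrt(7) + 76) = -40001 - (-24)*(76 + sqrt(7)) = -40001 - (-1824 - 24*sqrt(7)) = -40001 + (1824 + 24*sqrt(7)) = -38177 + 24*sqrt(7)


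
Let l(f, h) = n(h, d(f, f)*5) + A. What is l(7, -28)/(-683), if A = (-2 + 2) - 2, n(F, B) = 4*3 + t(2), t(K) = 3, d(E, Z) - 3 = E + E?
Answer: -13/683 ≈ -0.019034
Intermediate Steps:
d(E, Z) = 3 + 2*E (d(E, Z) = 3 + (E + E) = 3 + 2*E)
n(F, B) = 15 (n(F, B) = 4*3 + 3 = 12 + 3 = 15)
A = -2 (A = 0 - 2 = -2)
l(f, h) = 13 (l(f, h) = 15 - 2 = 13)
l(7, -28)/(-683) = 13/(-683) = 13*(-1/683) = -13/683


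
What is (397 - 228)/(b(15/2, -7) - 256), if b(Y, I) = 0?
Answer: -169/256 ≈ -0.66016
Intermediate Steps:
(397 - 228)/(b(15/2, -7) - 256) = (397 - 228)/(0 - 256) = 169/(-256) = 169*(-1/256) = -169/256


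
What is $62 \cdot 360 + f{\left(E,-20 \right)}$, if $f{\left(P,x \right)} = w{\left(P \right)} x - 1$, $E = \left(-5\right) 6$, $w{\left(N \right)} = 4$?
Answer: $22239$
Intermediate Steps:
$E = -30$
$f{\left(P,x \right)} = -1 + 4 x$ ($f{\left(P,x \right)} = 4 x - 1 = -1 + 4 x$)
$62 \cdot 360 + f{\left(E,-20 \right)} = 62 \cdot 360 + \left(-1 + 4 \left(-20\right)\right) = 22320 - 81 = 22239$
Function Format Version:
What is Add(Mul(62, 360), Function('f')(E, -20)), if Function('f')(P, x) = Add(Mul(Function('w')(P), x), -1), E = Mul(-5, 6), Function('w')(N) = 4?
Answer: 22239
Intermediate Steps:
E = -30
Function('f')(P, x) = Add(-1, Mul(4, x)) (Function('f')(P, x) = Add(Mul(4, x), -1) = Add(-1, Mul(4, x)))
Add(Mul(62, 360), Function('f')(E, -20)) = Add(Mul(62, 360), Add(-1, Mul(4, -20))) = Add(22320, Add(-1, -80)) = Add(22320, -81) = 22239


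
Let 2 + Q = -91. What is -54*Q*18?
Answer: 90396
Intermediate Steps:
Q = -93 (Q = -2 - 91 = -93)
-54*Q*18 = -54*(-93)*18 = 5022*18 = 90396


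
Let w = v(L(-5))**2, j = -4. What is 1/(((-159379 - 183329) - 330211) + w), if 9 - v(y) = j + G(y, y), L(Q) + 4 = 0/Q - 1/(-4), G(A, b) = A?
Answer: -16/10762215 ≈ -1.4867e-6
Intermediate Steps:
L(Q) = -15/4 (L(Q) = -4 + (0/Q - 1/(-4)) = -4 + (0 - 1*(-1/4)) = -4 + (0 + 1/4) = -4 + 1/4 = -15/4)
v(y) = 13 - y (v(y) = 9 - (-4 + y) = 9 + (4 - y) = 13 - y)
w = 4489/16 (w = (13 - 1*(-15/4))**2 = (13 + 15/4)**2 = (67/4)**2 = 4489/16 ≈ 280.56)
1/(((-159379 - 183329) - 330211) + w) = 1/(((-159379 - 183329) - 330211) + 4489/16) = 1/((-342708 - 330211) + 4489/16) = 1/(-672919 + 4489/16) = 1/(-10762215/16) = -16/10762215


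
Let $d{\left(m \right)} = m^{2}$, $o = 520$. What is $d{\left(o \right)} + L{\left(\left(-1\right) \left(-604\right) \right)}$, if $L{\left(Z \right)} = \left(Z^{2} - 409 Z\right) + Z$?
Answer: $388784$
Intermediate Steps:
$L{\left(Z \right)} = Z^{2} - 408 Z$
$d{\left(o \right)} + L{\left(\left(-1\right) \left(-604\right) \right)} = 520^{2} + \left(-1\right) \left(-604\right) \left(-408 - -604\right) = 270400 + 604 \left(-408 + 604\right) = 270400 + 604 \cdot 196 = 270400 + 118384 = 388784$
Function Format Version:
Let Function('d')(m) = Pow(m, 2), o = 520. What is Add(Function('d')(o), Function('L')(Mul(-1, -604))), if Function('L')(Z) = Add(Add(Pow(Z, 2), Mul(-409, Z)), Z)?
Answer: 388784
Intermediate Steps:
Function('L')(Z) = Add(Pow(Z, 2), Mul(-408, Z))
Add(Function('d')(o), Function('L')(Mul(-1, -604))) = Add(Pow(520, 2), Mul(Mul(-1, -604), Add(-408, Mul(-1, -604)))) = Add(270400, Mul(604, Add(-408, 604))) = Add(270400, Mul(604, 196)) = Add(270400, 118384) = 388784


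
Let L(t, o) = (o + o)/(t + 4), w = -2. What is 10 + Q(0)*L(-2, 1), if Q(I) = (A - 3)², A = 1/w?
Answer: 89/4 ≈ 22.250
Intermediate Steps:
A = -½ (A = 1/(-2) = -½ ≈ -0.50000)
L(t, o) = 2*o/(4 + t) (L(t, o) = (2*o)/(4 + t) = 2*o/(4 + t))
Q(I) = 49/4 (Q(I) = (-½ - 3)² = (-7/2)² = 49/4)
10 + Q(0)*L(-2, 1) = 10 + 49*(2*1/(4 - 2))/4 = 10 + 49*(2*1/2)/4 = 10 + 49*(2*1*(½))/4 = 10 + (49/4)*1 = 10 + 49/4 = 89/4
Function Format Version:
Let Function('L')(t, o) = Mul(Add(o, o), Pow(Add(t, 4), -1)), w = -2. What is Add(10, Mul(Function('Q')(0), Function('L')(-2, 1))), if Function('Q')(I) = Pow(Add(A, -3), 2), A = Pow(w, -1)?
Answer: Rational(89, 4) ≈ 22.250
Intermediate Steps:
A = Rational(-1, 2) (A = Pow(-2, -1) = Rational(-1, 2) ≈ -0.50000)
Function('L')(t, o) = Mul(2, o, Pow(Add(4, t), -1)) (Function('L')(t, o) = Mul(Mul(2, o), Pow(Add(4, t), -1)) = Mul(2, o, Pow(Add(4, t), -1)))
Function('Q')(I) = Rational(49, 4) (Function('Q')(I) = Pow(Add(Rational(-1, 2), -3), 2) = Pow(Rational(-7, 2), 2) = Rational(49, 4))
Add(10, Mul(Function('Q')(0), Function('L')(-2, 1))) = Add(10, Mul(Rational(49, 4), Mul(2, 1, Pow(Add(4, -2), -1)))) = Add(10, Mul(Rational(49, 4), Mul(2, 1, Pow(2, -1)))) = Add(10, Mul(Rational(49, 4), Mul(2, 1, Rational(1, 2)))) = Add(10, Mul(Rational(49, 4), 1)) = Add(10, Rational(49, 4)) = Rational(89, 4)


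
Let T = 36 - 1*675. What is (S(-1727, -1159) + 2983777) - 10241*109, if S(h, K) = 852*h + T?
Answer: 395465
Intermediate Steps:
T = -639 (T = 36 - 675 = -639)
S(h, K) = -639 + 852*h (S(h, K) = 852*h - 639 = -639 + 852*h)
(S(-1727, -1159) + 2983777) - 10241*109 = ((-639 + 852*(-1727)) + 2983777) - 10241*109 = ((-639 - 1471404) + 2983777) - 1116269 = (-1472043 + 2983777) - 1116269 = 1511734 - 1116269 = 395465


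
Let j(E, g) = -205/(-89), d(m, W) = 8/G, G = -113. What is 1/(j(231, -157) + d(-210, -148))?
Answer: 10057/22453 ≈ 0.44791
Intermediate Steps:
d(m, W) = -8/113 (d(m, W) = 8/(-113) = 8*(-1/113) = -8/113)
j(E, g) = 205/89 (j(E, g) = -205*(-1/89) = 205/89)
1/(j(231, -157) + d(-210, -148)) = 1/(205/89 - 8/113) = 1/(22453/10057) = 10057/22453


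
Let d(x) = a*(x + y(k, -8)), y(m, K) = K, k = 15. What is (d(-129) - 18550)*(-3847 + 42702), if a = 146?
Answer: -1497937960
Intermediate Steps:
d(x) = -1168 + 146*x (d(x) = 146*(x - 8) = 146*(-8 + x) = -1168 + 146*x)
(d(-129) - 18550)*(-3847 + 42702) = ((-1168 + 146*(-129)) - 18550)*(-3847 + 42702) = ((-1168 - 18834) - 18550)*38855 = (-20002 - 18550)*38855 = -38552*38855 = -1497937960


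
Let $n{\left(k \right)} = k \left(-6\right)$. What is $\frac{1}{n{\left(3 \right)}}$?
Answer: $- \frac{1}{18} \approx -0.055556$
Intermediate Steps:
$n{\left(k \right)} = - 6 k$
$\frac{1}{n{\left(3 \right)}} = \frac{1}{\left(-6\right) 3} = \frac{1}{-18} = - \frac{1}{18}$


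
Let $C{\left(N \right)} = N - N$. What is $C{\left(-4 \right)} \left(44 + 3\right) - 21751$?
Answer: $-21751$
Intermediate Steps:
$C{\left(N \right)} = 0$
$C{\left(-4 \right)} \left(44 + 3\right) - 21751 = 0 \left(44 + 3\right) - 21751 = 0 \cdot 47 - 21751 = 0 - 21751 = -21751$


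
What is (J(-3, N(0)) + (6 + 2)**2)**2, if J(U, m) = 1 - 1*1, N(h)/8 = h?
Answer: 4096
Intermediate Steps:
N(h) = 8*h
J(U, m) = 0 (J(U, m) = 1 - 1 = 0)
(J(-3, N(0)) + (6 + 2)**2)**2 = (0 + (6 + 2)**2)**2 = (0 + 8**2)**2 = (0 + 64)**2 = 64**2 = 4096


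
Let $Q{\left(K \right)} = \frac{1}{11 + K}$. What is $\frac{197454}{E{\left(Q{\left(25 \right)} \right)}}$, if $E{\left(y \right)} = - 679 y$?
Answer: $- \frac{7108344}{679} \approx -10469.0$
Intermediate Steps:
$\frac{197454}{E{\left(Q{\left(25 \right)} \right)}} = \frac{197454}{\left(-679\right) \frac{1}{11 + 25}} = \frac{197454}{\left(-679\right) \frac{1}{36}} = \frac{197454}{- \frac{679}{36}} = 197454 \left(- \frac{36}{679}\right) = - \frac{7108344}{679}$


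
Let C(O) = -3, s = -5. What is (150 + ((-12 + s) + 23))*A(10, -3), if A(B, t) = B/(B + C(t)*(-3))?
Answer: 1560/19 ≈ 82.105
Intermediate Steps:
A(B, t) = B/(9 + B) (A(B, t) = B/(B - 3*(-3)) = B/(B + 9) = B/(9 + B))
(150 + ((-12 + s) + 23))*A(10, -3) = (150 + ((-12 - 5) + 23))*(10/(9 + 10)) = (150 + (-17 + 23))*(10/19) = (150 + 6)*(10*(1/19)) = 156*(10/19) = 1560/19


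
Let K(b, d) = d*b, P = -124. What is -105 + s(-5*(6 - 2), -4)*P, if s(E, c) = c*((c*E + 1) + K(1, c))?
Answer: 38087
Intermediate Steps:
K(b, d) = b*d
s(E, c) = c*(1 + c + E*c) (s(E, c) = c*((c*E + 1) + 1*c) = c*((E*c + 1) + c) = c*((1 + E*c) + c) = c*(1 + c + E*c))
-105 + s(-5*(6 - 2), -4)*P = -105 - 4*(1 - 4 - 5*(6 - 2)*(-4))*(-124) = -105 - 4*(1 - 4 - 5*4*(-4))*(-124) = -105 - 4*(1 - 4 - 20*(-4))*(-124) = -105 - 4*(1 - 4 + 80)*(-124) = -105 - 4*77*(-124) = -105 - 308*(-124) = -105 + 38192 = 38087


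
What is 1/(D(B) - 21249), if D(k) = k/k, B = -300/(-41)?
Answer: -1/21248 ≈ -4.7063e-5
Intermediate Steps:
B = 300/41 (B = -300*(-1/41) = 300/41 ≈ 7.3171)
D(k) = 1
1/(D(B) - 21249) = 1/(1 - 21249) = 1/(-21248) = -1/21248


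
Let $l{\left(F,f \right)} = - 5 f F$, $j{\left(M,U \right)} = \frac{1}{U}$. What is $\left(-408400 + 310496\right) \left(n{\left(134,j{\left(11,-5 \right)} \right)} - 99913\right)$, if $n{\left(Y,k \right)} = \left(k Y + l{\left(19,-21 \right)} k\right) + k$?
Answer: $9823589456$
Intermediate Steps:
$l{\left(F,f \right)} = - 5 F f$
$n{\left(Y,k \right)} = 1996 k + Y k$ ($n{\left(Y,k \right)} = \left(k Y + \left(-5\right) 19 \left(-21\right) k\right) + k = \left(Y k + 1995 k\right) + k = \left(1995 k + Y k\right) + k = 1996 k + Y k$)
$\left(-408400 + 310496\right) \left(n{\left(134,j{\left(11,-5 \right)} \right)} - 99913\right) = \left(-408400 + 310496\right) \left(\frac{1996 + 134}{-5} - 99913\right) = - 97904 \left(\left(- \frac{1}{5}\right) 2130 - 99913\right) = - 97904 \left(-426 - 99913\right) = \left(-97904\right) \left(-100339\right) = 9823589456$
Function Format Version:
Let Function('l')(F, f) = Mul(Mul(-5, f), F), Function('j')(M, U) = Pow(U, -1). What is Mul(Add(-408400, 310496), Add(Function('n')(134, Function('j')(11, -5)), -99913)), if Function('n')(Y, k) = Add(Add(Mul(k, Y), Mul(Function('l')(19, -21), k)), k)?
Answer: 9823589456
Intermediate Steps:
Function('l')(F, f) = Mul(-5, F, f)
Function('n')(Y, k) = Add(Mul(1996, k), Mul(Y, k)) (Function('n')(Y, k) = Add(Add(Mul(k, Y), Mul(Mul(-5, 19, -21), k)), k) = Add(Add(Mul(Y, k), Mul(1995, k)), k) = Add(Add(Mul(1995, k), Mul(Y, k)), k) = Add(Mul(1996, k), Mul(Y, k)))
Mul(Add(-408400, 310496), Add(Function('n')(134, Function('j')(11, -5)), -99913)) = Mul(Add(-408400, 310496), Add(Mul(Pow(-5, -1), Add(1996, 134)), -99913)) = Mul(-97904, Add(Mul(Rational(-1, 5), 2130), -99913)) = Mul(-97904, Add(-426, -99913)) = Mul(-97904, -100339) = 9823589456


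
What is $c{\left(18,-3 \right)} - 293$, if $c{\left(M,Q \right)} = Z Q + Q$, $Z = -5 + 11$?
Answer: $-314$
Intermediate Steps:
$Z = 6$
$c{\left(M,Q \right)} = 7 Q$ ($c{\left(M,Q \right)} = 6 Q + Q = 7 Q$)
$c{\left(18,-3 \right)} - 293 = 7 \left(-3\right) - 293 = -21 - 293 = -314$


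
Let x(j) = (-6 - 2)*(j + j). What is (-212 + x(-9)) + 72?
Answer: 4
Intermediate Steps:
x(j) = -16*j
(-212 + x(-9)) + 72 = (-212 - 16*(-9)) + 72 = (-212 + 144) + 72 = -68 + 72 = 4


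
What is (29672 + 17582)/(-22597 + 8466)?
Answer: -47254/14131 ≈ -3.3440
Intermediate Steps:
(29672 + 17582)/(-22597 + 8466) = 47254/(-14131) = 47254*(-1/14131) = -47254/14131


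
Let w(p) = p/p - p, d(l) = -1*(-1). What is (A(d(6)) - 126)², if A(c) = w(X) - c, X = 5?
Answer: 17161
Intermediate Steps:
d(l) = 1
w(p) = 1 - p
A(c) = -4 - c (A(c) = (1 - 1*5) - c = (1 - 5) - c = -4 - c)
(A(d(6)) - 126)² = ((-4 - 1*1) - 126)² = ((-4 - 1) - 126)² = (-5 - 126)² = (-131)² = 17161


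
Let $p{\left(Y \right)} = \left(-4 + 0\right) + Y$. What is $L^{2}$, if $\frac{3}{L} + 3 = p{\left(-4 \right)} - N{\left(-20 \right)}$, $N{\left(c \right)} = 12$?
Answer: $\frac{9}{529} \approx 0.017013$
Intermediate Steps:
$p{\left(Y \right)} = -4 + Y$
$L = - \frac{3}{23}$ ($L = \frac{3}{-3 - 20} = \frac{3}{-23} = 3 \left(- \frac{1}{23}\right) = - \frac{3}{23} \approx -0.13043$)
$L^{2} = \left(- \frac{3}{23}\right)^{2} = \frac{9}{529}$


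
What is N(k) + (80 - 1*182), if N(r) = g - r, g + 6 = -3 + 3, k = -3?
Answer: -105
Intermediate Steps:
g = -6 (g = -6 + (-3 + 3) = -6 + 0 = -6)
N(r) = -6 - r
N(k) + (80 - 1*182) = (-6 - 1*(-3)) + (80 - 1*182) = (-6 + 3) + (80 - 182) = -3 - 102 = -105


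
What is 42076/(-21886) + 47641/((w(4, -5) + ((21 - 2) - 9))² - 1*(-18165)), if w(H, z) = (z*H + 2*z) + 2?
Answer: 132363881/202325127 ≈ 0.65421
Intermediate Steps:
w(H, z) = 2 + 2*z + H*z (w(H, z) = (H*z + 2*z) + 2 = (2*z + H*z) + 2 = 2 + 2*z + H*z)
42076/(-21886) + 47641/((w(4, -5) + ((21 - 2) - 9))² - 1*(-18165)) = 42076/(-21886) + 47641/(((2 + 2*(-5) + 4*(-5)) + ((21 - 2) - 9))² - 1*(-18165)) = 42076*(-1/21886) + 47641/(((2 - 10 - 20) + (19 - 9))² + 18165) = -21038/10943 + 47641/((-28 + 10)² + 18165) = -21038/10943 + 47641/((-18)² + 18165) = -21038/10943 + 47641/(324 + 18165) = -21038/10943 + 47641/18489 = 132363881/202325127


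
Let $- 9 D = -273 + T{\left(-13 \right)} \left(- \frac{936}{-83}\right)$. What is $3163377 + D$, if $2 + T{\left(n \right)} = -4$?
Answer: $\frac{787690298}{249} \approx 3.1634 \cdot 10^{6}$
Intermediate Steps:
$T{\left(n \right)} = -6$ ($T{\left(n \right)} = -2 - 4 = -6$)
$D = \frac{9425}{249}$ ($D = - \frac{-273 - 6 \left(- \frac{936}{-83}\right)}{9} = - \frac{-273 - 6 \left(\left(-936\right) \left(- \frac{1}{83}\right)\right)}{9} = - \frac{-273 - \frac{5616}{83}}{9} = \left(- \frac{1}{9}\right) \left(- \frac{28275}{83}\right) = \frac{9425}{249} \approx 37.851$)
$3163377 + D = 3163377 + \frac{9425}{249} = \frac{787690298}{249}$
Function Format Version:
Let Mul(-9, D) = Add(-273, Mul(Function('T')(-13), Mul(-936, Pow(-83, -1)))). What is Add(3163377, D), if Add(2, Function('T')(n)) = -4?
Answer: Rational(787690298, 249) ≈ 3.1634e+6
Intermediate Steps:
Function('T')(n) = -6 (Function('T')(n) = Add(-2, -4) = -6)
D = Rational(9425, 249) (D = Mul(Rational(-1, 9), Add(-273, Mul(-6, Mul(-936, Pow(-83, -1))))) = Mul(Rational(-1, 9), Add(-273, Mul(-6, Mul(-936, Rational(-1, 83))))) = Mul(Rational(-1, 9), Add(-273, Mul(-6, Rational(936, 83)))) = Mul(Rational(-1, 9), Add(-273, Rational(-5616, 83))) = Mul(Rational(-1, 9), Rational(-28275, 83)) = Rational(9425, 249) ≈ 37.851)
Add(3163377, D) = Add(3163377, Rational(9425, 249)) = Rational(787690298, 249)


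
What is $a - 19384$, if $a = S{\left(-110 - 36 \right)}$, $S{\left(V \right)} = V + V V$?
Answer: $1786$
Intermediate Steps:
$S{\left(V \right)} = V + V^{2}$
$a = 21170$ ($a = \left(-110 - 36\right) \left(1 - 146\right) = - 146 \left(1 - 146\right) = \left(-146\right) \left(-145\right) = 21170$)
$a - 19384 = 21170 - 19384 = 1786$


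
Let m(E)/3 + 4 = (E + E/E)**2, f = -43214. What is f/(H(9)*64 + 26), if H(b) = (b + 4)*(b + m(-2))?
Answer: -21607/13 ≈ -1662.1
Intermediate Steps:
m(E) = -12 + 3*(1 + E)**2 (m(E) = -12 + 3*(E + E/E)**2 = -12 + 3*(E + 1)**2 = -12 + 3*(1 + E)**2)
H(b) = (-9 + b)*(4 + b) (H(b) = (b + 4)*(b + (-12 + 3*(1 - 2)**2)) = (4 + b)*(b + (-12 + 3*(-1)**2)) = (4 + b)*(b + (-12 + 3*1)) = (4 + b)*(b + (-12 + 3)) = (4 + b)*(b - 9) = (4 + b)*(-9 + b) = (-9 + b)*(4 + b))
f/(H(9)*64 + 26) = -43214/((-36 + 9**2 - 5*9)*64 + 26) = -43214/((-36 + 81 - 45)*64 + 26) = -43214/(0*64 + 26) = -43214/(0 + 26) = -43214/26 = -43214*1/26 = -21607/13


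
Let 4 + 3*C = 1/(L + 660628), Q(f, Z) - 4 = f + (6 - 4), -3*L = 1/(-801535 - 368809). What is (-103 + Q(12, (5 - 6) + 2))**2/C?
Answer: -50274860092502475/9277940681356 ≈ -5418.8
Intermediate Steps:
L = 1/3511032 (L = -1/(3*(-801535 - 368809)) = -1/3/(-1170344) = -1/3*(-1/1170344) = 1/3511032 ≈ 2.8482e-7)
Q(f, Z) = 6 + f (Q(f, Z) = 4 + (f + (6 - 4)) = 4 + (f + 2) = 4 + (2 + f) = 6 + f)
C = -9277940681356/6958458144291 (C = -4/3 + 1/(3*(1/3511032 + 660628)) = -4/3 + 1/(3*(2319486048097/3511032)) = -4/3 + (1/3)*(3511032/2319486048097) = -4/3 + 1170344/2319486048097 = -9277940681356/6958458144291 ≈ -1.3333)
(-103 + Q(12, (5 - 6) + 2))**2/C = (-103 + (6 + 12))**2/(-9277940681356/6958458144291) = (-103 + 18)**2*(-6958458144291/9277940681356) = (-85)**2*(-6958458144291/9277940681356) = 7225*(-6958458144291/9277940681356) = -50274860092502475/9277940681356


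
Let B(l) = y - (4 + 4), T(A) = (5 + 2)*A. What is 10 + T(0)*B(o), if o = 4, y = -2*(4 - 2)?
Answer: 10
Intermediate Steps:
T(A) = 7*A
y = -4 (y = -2*2 = -4)
B(l) = -12 (B(l) = -4 - (4 + 4) = -4 - 1*8 = -4 - 8 = -12)
10 + T(0)*B(o) = 10 + (7*0)*(-12) = 10 + 0*(-12) = 10 + 0 = 10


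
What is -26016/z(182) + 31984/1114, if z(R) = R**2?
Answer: 128807024/4612517 ≈ 27.926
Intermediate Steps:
-26016/z(182) + 31984/1114 = -26016/(182**2) + 31984/1114 = -26016/33124 + 31984*(1/1114) = -26016*1/33124 + 15992/557 = -6504/8281 + 15992/557 = 128807024/4612517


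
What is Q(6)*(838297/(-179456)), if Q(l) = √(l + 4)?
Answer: -838297*√10/179456 ≈ -14.772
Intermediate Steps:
Q(l) = √(4 + l)
Q(6)*(838297/(-179456)) = √(4 + 6)*(838297/(-179456)) = √10*(838297*(-1/179456)) = √10*(-838297/179456) = -838297*√10/179456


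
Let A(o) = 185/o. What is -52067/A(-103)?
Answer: 5362901/185 ≈ 28989.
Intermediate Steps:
-52067/A(-103) = -52067/(185/(-103)) = -52067/(185*(-1/103)) = -52067/(-185/103) = -52067*(-103/185) = 5362901/185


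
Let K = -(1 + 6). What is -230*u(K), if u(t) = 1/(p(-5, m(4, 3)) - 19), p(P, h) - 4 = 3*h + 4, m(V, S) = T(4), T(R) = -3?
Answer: 23/2 ≈ 11.500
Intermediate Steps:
m(V, S) = -3
K = -7 (K = -1*7 = -7)
p(P, h) = 8 + 3*h (p(P, h) = 4 + (3*h + 4) = 4 + (4 + 3*h) = 8 + 3*h)
u(t) = -1/20 (u(t) = 1/((8 + 3*(-3)) - 19) = 1/((8 - 9) - 19) = 1/(-1 - 19) = 1/(-20) = -1/20)
-230*u(K) = -230*(-1/20) = 23/2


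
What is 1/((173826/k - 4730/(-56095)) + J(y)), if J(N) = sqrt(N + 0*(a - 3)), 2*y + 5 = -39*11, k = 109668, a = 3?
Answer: 303403561994/39946331299757 - 181750447684*I*sqrt(217)/39946331299757 ≈ 0.0075953 - 0.067024*I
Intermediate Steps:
y = -217 (y = -5/2 + (-39*11)/2 = -5/2 + (1/2)*(-429) = -5/2 - 429/2 = -217)
J(N) = sqrt(N) (J(N) = sqrt(N + 0*(3 - 3)) = sqrt(N + 0*0) = sqrt(N + 0) = sqrt(N))
1/((173826/k - 4730/(-56095)) + J(y)) = 1/((173826/109668 - 4730/(-56095)) + sqrt(-217)) = 1/((173826*(1/109668) - 4730*(-1/56095)) + I*sqrt(217)) = 1/((783/494 + 946/11219) + I*sqrt(217)) = 1/(711677/426322 + I*sqrt(217))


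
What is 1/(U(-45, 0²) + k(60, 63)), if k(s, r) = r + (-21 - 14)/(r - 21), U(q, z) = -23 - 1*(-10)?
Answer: 6/295 ≈ 0.020339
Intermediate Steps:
U(q, z) = -13 (U(q, z) = -23 + 10 = -13)
k(s, r) = r - 35/(-21 + r)
1/(U(-45, 0²) + k(60, 63)) = 1/(-13 + (-35 + 63² - 21*63)/(-21 + 63)) = 1/(-13 + (-35 + 3969 - 1323)/42) = 1/(-13 + (1/42)*2611) = 1/(-13 + 373/6) = 1/(295/6) = 6/295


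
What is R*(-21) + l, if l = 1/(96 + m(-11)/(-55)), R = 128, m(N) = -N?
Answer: -1287547/479 ≈ -2688.0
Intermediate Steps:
l = 5/479 (l = 1/(96 - 1*(-11)/(-55)) = 1/(96 + 11*(-1/55)) = 1/(96 - ⅕) = 1/(479/5) = 5/479 ≈ 0.010438)
R*(-21) + l = 128*(-21) + 5/479 = -2688 + 5/479 = -1287547/479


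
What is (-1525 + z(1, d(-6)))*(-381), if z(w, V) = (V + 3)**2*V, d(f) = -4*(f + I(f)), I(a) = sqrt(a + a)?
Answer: -379095 + 5586984*I*sqrt(3) ≈ -3.791e+5 + 9.6769e+6*I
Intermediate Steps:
I(a) = sqrt(2)*sqrt(a) (I(a) = sqrt(2*a) = sqrt(2)*sqrt(a))
d(f) = -4*f - 4*sqrt(2)*sqrt(f) (d(f) = -4*(f + sqrt(2)*sqrt(f)) = -4*f - 4*sqrt(2)*sqrt(f))
z(w, V) = V*(3 + V)**2 (z(w, V) = (3 + V)**2*V = V*(3 + V)**2)
(-1525 + z(1, d(-6)))*(-381) = (-1525 + (-4*(-6) - 4*sqrt(2)*sqrt(-6))*(3 + (-4*(-6) - 4*sqrt(2)*sqrt(-6)))**2)*(-381) = (-1525 + (24 - 4*sqrt(2)*I*sqrt(6))*(3 + (24 - 4*sqrt(2)*I*sqrt(6)))**2)*(-381) = (-1525 + (24 - 8*I*sqrt(3))*(3 + (24 - 8*I*sqrt(3)))**2)*(-381) = (-1525 + (24 - 8*I*sqrt(3))*(27 - 8*I*sqrt(3))**2)*(-381) = (-1525 + (27 - 8*I*sqrt(3))**2*(24 - 8*I*sqrt(3)))*(-381) = 581025 - 381*(27 - 8*I*sqrt(3))**2*(24 - 8*I*sqrt(3))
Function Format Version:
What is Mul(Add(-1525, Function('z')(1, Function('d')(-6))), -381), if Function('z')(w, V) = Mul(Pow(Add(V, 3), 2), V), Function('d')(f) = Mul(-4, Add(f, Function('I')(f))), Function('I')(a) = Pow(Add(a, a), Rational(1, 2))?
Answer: Add(-379095, Mul(5586984, I, Pow(3, Rational(1, 2)))) ≈ Add(-3.7910e+5, Mul(9.6769e+6, I))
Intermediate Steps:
Function('I')(a) = Mul(Pow(2, Rational(1, 2)), Pow(a, Rational(1, 2))) (Function('I')(a) = Pow(Mul(2, a), Rational(1, 2)) = Mul(Pow(2, Rational(1, 2)), Pow(a, Rational(1, 2))))
Function('d')(f) = Add(Mul(-4, f), Mul(-4, Pow(2, Rational(1, 2)), Pow(f, Rational(1, 2)))) (Function('d')(f) = Mul(-4, Add(f, Mul(Pow(2, Rational(1, 2)), Pow(f, Rational(1, 2))))) = Add(Mul(-4, f), Mul(-4, Pow(2, Rational(1, 2)), Pow(f, Rational(1, 2)))))
Function('z')(w, V) = Mul(V, Pow(Add(3, V), 2)) (Function('z')(w, V) = Mul(Pow(Add(3, V), 2), V) = Mul(V, Pow(Add(3, V), 2)))
Mul(Add(-1525, Function('z')(1, Function('d')(-6))), -381) = Mul(Add(-1525, Mul(Add(Mul(-4, -6), Mul(-4, Pow(2, Rational(1, 2)), Pow(-6, Rational(1, 2)))), Pow(Add(3, Add(Mul(-4, -6), Mul(-4, Pow(2, Rational(1, 2)), Pow(-6, Rational(1, 2))))), 2))), -381) = Mul(Add(-1525, Mul(Add(24, Mul(-4, Pow(2, Rational(1, 2)), Mul(I, Pow(6, Rational(1, 2))))), Pow(Add(3, Add(24, Mul(-4, Pow(2, Rational(1, 2)), Mul(I, Pow(6, Rational(1, 2)))))), 2))), -381) = Mul(Add(-1525, Mul(Add(24, Mul(-8, I, Pow(3, Rational(1, 2)))), Pow(Add(3, Add(24, Mul(-8, I, Pow(3, Rational(1, 2))))), 2))), -381) = Mul(Add(-1525, Mul(Add(24, Mul(-8, I, Pow(3, Rational(1, 2)))), Pow(Add(27, Mul(-8, I, Pow(3, Rational(1, 2)))), 2))), -381) = Mul(Add(-1525, Mul(Pow(Add(27, Mul(-8, I, Pow(3, Rational(1, 2)))), 2), Add(24, Mul(-8, I, Pow(3, Rational(1, 2)))))), -381) = Add(581025, Mul(-381, Pow(Add(27, Mul(-8, I, Pow(3, Rational(1, 2)))), 2), Add(24, Mul(-8, I, Pow(3, Rational(1, 2))))))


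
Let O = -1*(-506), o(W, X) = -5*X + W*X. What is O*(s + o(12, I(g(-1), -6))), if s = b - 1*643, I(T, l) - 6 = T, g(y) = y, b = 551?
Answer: -28842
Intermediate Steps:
I(T, l) = 6 + T
s = -92 (s = 551 - 1*643 = 551 - 643 = -92)
O = 506
O*(s + o(12, I(g(-1), -6))) = 506*(-92 + (6 - 1)*(-5 + 12)) = 506*(-92 + 5*7) = 506*(-92 + 35) = 506*(-57) = -28842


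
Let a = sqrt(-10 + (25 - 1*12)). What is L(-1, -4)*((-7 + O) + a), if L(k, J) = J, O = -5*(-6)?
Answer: -92 - 4*sqrt(3) ≈ -98.928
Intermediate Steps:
O = 30
a = sqrt(3) (a = sqrt(-10 + (25 - 12)) = sqrt(-10 + 13) = sqrt(3) ≈ 1.7320)
L(-1, -4)*((-7 + O) + a) = -4*((-7 + 30) + sqrt(3)) = -4*(23 + sqrt(3)) = -92 - 4*sqrt(3)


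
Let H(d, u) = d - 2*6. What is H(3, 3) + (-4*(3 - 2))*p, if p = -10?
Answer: 31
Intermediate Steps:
H(d, u) = -12 + d (H(d, u) = d - 12 = -12 + d)
H(3, 3) + (-4*(3 - 2))*p = (-12 + 3) - 4*(3 - 2)*(-10) = -9 - 4*1*(-10) = -9 - 4*(-10) = -9 + 40 = 31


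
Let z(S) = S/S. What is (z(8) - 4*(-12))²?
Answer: 2401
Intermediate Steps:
z(S) = 1
(z(8) - 4*(-12))² = (1 - 4*(-12))² = (1 + 48)² = 49² = 2401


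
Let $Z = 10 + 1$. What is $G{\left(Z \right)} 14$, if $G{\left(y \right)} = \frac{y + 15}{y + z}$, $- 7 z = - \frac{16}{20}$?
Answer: $\frac{12740}{389} \approx 32.751$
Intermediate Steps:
$z = \frac{4}{35}$ ($z = - \frac{\left(-16\right) \frac{1}{20}}{7} = \left(- \frac{1}{7}\right) \left(- \frac{4}{5}\right) = \frac{4}{35} \approx 0.11429$)
$Z = 11$
$G{\left(y \right)} = \frac{15 + y}{\frac{4}{35} + y}$ ($G{\left(y \right)} = \frac{y + 15}{y + \frac{4}{35}} = \frac{15 + y}{\frac{4}{35} + y}$)
$G{\left(Z \right)} 14 = \frac{35 \left(15 + 11\right)}{4 + 35 \cdot 11} \cdot 14 = 35 \frac{1}{4 + 385} \cdot 26 \cdot 14 = 35 \cdot \frac{1}{389} \cdot 26 \cdot 14 = \frac{910}{389} \cdot 14 = \frac{12740}{389}$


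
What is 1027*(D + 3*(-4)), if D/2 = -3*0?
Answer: -12324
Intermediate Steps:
D = 0 (D = 2*(-3*0) = 2*0 = 0)
1027*(D + 3*(-4)) = 1027*(0 + 3*(-4)) = 1027*(0 - 12) = 1027*(-12) = -12324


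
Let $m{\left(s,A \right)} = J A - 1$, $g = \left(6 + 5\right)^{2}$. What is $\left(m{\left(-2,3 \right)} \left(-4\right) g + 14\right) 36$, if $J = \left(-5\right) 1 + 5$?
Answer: $17928$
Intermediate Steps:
$g = 121$ ($g = 11^{2} = 121$)
$J = 0$ ($J = -5 + 5 = 0$)
$m{\left(s,A \right)} = -1$ ($m{\left(s,A \right)} = 0 A - 1 = 0 - 1 = -1$)
$\left(m{\left(-2,3 \right)} \left(-4\right) g + 14\right) 36 = \left(\left(-1\right) \left(-4\right) 121 + 14\right) 36 = \left(4 \cdot 121 + 14\right) 36 = \left(484 + 14\right) 36 = 498 \cdot 36 = 17928$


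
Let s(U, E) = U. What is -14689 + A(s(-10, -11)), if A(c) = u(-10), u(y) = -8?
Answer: -14697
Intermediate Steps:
A(c) = -8
-14689 + A(s(-10, -11)) = -14689 - 8 = -14697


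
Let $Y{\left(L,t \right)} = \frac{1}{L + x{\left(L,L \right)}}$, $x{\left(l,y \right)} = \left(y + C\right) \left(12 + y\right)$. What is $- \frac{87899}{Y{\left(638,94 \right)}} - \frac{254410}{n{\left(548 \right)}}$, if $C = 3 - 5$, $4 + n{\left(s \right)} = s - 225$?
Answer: $- \frac{11609535100088}{319} \approx -3.6394 \cdot 10^{10}$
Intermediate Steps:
$n{\left(s \right)} = -229 + s$ ($n{\left(s \right)} = -4 + \left(s - 225\right) = -4 + \left(-225 + s\right) = -229 + s$)
$C = -2$ ($C = 3 - 5 = -2$)
$x{\left(l,y \right)} = \left(-2 + y\right) \left(12 + y\right)$ ($x{\left(l,y \right)} = \left(y - 2\right) \left(12 + y\right) = \left(-2 + y\right) \left(12 + y\right)$)
$Y{\left(L,t \right)} = \frac{1}{-24 + L^{2} + 11 L}$ ($Y{\left(L,t \right)} = \frac{1}{L + \left(-24 + L^{2} + 10 L\right)} = \frac{1}{-24 + L^{2} + 11 L}$)
$- \frac{87899}{Y{\left(638,94 \right)}} - \frac{254410}{n{\left(548 \right)}} = - \frac{87899}{\frac{1}{-24 + 638^{2} + 11 \cdot 638}} - \frac{254410}{-229 + 548} = - \frac{87899}{\frac{1}{-24 + 407044 + 7018}} - \frac{254410}{319} = - \frac{87899}{\frac{1}{414038}} - \frac{254410}{319} = - 87899 \frac{1}{\frac{1}{414038}} - \frac{254410}{319} = \left(-87899\right) 414038 - \frac{254410}{319} = -36393526162 - \frac{254410}{319} = - \frac{11609535100088}{319}$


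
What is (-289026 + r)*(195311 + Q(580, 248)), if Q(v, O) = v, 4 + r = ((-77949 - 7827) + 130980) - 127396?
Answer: -72719048802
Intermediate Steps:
r = -82196 (r = -4 + (((-77949 - 7827) + 130980) - 127396) = -4 + ((-85776 + 130980) - 127396) = -4 + (45204 - 127396) = -4 - 82192 = -82196)
(-289026 + r)*(195311 + Q(580, 248)) = (-289026 - 82196)*(195311 + 580) = -371222*195891 = -72719048802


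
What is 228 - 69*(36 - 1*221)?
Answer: 12993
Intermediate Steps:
228 - 69*(36 - 1*221) = 228 - 69*(36 - 221) = 228 - 69*(-185) = 228 + 12765 = 12993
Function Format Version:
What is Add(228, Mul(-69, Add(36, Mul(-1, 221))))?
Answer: 12993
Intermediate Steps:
Add(228, Mul(-69, Add(36, Mul(-1, 221)))) = Add(228, Mul(-69, Add(36, -221))) = Add(228, Mul(-69, -185)) = Add(228, 12765) = 12993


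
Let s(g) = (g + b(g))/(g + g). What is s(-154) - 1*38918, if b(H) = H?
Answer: -38917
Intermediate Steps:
s(g) = 1 (s(g) = (g + g)/(g + g) = (2*g)/((2*g)) = (2*g)*(1/(2*g)) = 1)
s(-154) - 1*38918 = 1 - 1*38918 = 1 - 38918 = -38917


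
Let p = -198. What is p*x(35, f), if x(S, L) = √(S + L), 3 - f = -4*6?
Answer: -198*√62 ≈ -1559.1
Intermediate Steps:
f = 27 (f = 3 - (-4)*6 = 3 - 1*(-24) = 3 + 24 = 27)
x(S, L) = √(L + S)
p*x(35, f) = -198*√(27 + 35) = -198*√62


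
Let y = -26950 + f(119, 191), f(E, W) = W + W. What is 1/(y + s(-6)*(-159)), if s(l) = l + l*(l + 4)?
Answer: -1/27522 ≈ -3.6335e-5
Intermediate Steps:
f(E, W) = 2*W
y = -26568 (y = -26950 + 2*191 = -26950 + 382 = -26568)
s(l) = l + l*(4 + l)
1/(y + s(-6)*(-159)) = 1/(-26568 - 6*(5 - 6)*(-159)) = 1/(-26568 - 6*(-1)*(-159)) = 1/(-26568 + 6*(-159)) = 1/(-26568 - 954) = 1/(-27522) = -1/27522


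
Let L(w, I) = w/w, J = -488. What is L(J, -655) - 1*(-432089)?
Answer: 432090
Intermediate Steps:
L(w, I) = 1
L(J, -655) - 1*(-432089) = 1 - 1*(-432089) = 1 + 432089 = 432090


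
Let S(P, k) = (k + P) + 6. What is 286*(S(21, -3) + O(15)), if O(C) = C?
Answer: 11154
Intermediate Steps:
S(P, k) = 6 + P + k (S(P, k) = (P + k) + 6 = 6 + P + k)
286*(S(21, -3) + O(15)) = 286*((6 + 21 - 3) + 15) = 286*(24 + 15) = 286*39 = 11154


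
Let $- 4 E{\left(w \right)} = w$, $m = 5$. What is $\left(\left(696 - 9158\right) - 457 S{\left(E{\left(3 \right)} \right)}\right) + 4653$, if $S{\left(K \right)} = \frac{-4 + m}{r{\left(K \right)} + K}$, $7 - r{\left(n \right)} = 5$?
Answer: $- \frac{20873}{5} \approx -4174.6$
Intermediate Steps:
$r{\left(n \right)} = 2$ ($r{\left(n \right)} = 7 - 5 = 2$)
$E{\left(w \right)} = - \frac{w}{4}$
$S{\left(K \right)} = \frac{1}{2 + K}$ ($S{\left(K \right)} = \frac{-4 + 5}{2 + K} = 1 \frac{1}{2 + K} = \frac{1}{2 + K}$)
$\left(\left(696 - 9158\right) - 457 S{\left(E{\left(3 \right)} \right)}\right) + 4653 = \left(\left(696 - 9158\right) - \frac{457}{2 - \frac{3}{4}}\right) + 4653 = \left(-8462 - \frac{457}{2 - \frac{3}{4}}\right) + 4653 = \left(-8462 - \frac{457}{\frac{5}{4}}\right) + 4653 = \left(-8462 - \frac{1828}{5}\right) + 4653 = - \frac{44138}{5} + 4653 = - \frac{20873}{5}$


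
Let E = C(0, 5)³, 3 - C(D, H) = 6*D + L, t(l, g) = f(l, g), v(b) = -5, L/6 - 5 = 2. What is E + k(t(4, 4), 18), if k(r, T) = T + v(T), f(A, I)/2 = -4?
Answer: -59306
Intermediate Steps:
L = 42 (L = 30 + 6*2 = 30 + 12 = 42)
f(A, I) = -8 (f(A, I) = 2*(-4) = -8)
t(l, g) = -8
k(r, T) = -5 + T (k(r, T) = T - 5 = -5 + T)
C(D, H) = -39 - 6*D (C(D, H) = 3 - (6*D + 42) = 3 - (42 + 6*D) = 3 + (-42 - 6*D) = -39 - 6*D)
E = -59319 (E = (-39 - 6*0)³ = (-39 + 0)³ = (-39)³ = -59319)
E + k(t(4, 4), 18) = -59319 + (-5 + 18) = -59319 + 13 = -59306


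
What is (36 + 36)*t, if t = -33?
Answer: -2376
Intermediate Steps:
(36 + 36)*t = (36 + 36)*(-33) = 72*(-33) = -2376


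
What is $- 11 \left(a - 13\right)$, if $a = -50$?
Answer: $693$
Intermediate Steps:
$- 11 \left(a - 13\right) = - 11 \left(-50 - 13\right) = \left(-11\right) \left(-63\right) = 693$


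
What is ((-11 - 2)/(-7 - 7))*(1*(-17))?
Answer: -221/14 ≈ -15.786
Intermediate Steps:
((-11 - 2)/(-7 - 7))*(1*(-17)) = -13/(-14)*(-17) = -13*(-1/14)*(-17) = (13/14)*(-17) = -221/14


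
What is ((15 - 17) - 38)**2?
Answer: 1600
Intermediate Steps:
((15 - 17) - 38)**2 = (-2 - 38)**2 = (-40)**2 = 1600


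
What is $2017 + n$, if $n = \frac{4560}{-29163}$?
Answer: $\frac{19605737}{9721} \approx 2016.8$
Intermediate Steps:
$n = - \frac{1520}{9721}$ ($n = 4560 \left(- \frac{1}{29163}\right) = - \frac{1520}{9721} \approx -0.15636$)
$2017 + n = 2017 - \frac{1520}{9721} = \frac{19605737}{9721}$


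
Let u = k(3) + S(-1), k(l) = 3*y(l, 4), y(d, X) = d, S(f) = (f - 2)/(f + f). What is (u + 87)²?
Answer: 38025/4 ≈ 9506.3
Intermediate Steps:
S(f) = (-2 + f)/(2*f) (S(f) = (-2 + f)/((2*f)) = (-2 + f)*(1/(2*f)) = (-2 + f)/(2*f))
k(l) = 3*l
u = 21/2 (u = 3*3 + (½)*(-2 - 1)/(-1) = 9 + (½)*(-1)*(-3) = 9 + 3/2 = 21/2 ≈ 10.500)
(u + 87)² = (21/2 + 87)² = (195/2)² = 38025/4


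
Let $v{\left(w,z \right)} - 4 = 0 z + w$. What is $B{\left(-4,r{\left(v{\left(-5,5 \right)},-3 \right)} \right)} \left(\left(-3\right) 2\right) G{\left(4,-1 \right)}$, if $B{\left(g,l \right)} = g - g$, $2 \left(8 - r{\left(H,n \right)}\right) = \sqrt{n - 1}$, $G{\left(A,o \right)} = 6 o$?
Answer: $0$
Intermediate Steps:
$v{\left(w,z \right)} = 4 + w$ ($v{\left(w,z \right)} = 4 + \left(0 z + w\right) = 4 + \left(0 + w\right) = 4 + w$)
$r{\left(H,n \right)} = 8 - \frac{\sqrt{-1 + n}}{2}$ ($r{\left(H,n \right)} = 8 - \frac{\sqrt{n - 1}}{2} = 8 - \frac{\sqrt{-1 + n}}{2}$)
$B{\left(g,l \right)} = 0$
$B{\left(-4,r{\left(v{\left(-5,5 \right)},-3 \right)} \right)} \left(\left(-3\right) 2\right) G{\left(4,-1 \right)} = 0 \left(\left(-3\right) 2\right) 6 \left(-1\right) = 0 \left(-6\right) \left(-6\right) = 0 \left(-6\right) = 0$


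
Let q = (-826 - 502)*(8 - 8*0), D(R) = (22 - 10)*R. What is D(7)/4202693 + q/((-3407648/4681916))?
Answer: 78706622506924/5392055119 ≈ 14597.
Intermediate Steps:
D(R) = 12*R
q = -10624 (q = -1328*(8 + 0) = -1328*8 = -10624)
D(7)/4202693 + q/((-3407648/4681916)) = (12*7)/4202693 - 10624/((-3407648/4681916)) = 84*(1/4202693) - 10624/((-3407648*1/4681916)) = 84/4202693 - 10624/(-851912/1170479) = 84/4202693 - 10624*(-1170479/851912) = 84/4202693 + 18727664/1283 = 78706622506924/5392055119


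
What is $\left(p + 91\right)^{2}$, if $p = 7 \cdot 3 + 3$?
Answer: $13225$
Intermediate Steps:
$p = 24$ ($p = 21 + 3 = 24$)
$\left(p + 91\right)^{2} = \left(24 + 91\right)^{2} = 115^{2} = 13225$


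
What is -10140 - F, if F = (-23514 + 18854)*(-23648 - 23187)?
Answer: -218261240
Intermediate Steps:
F = 218251100 (F = -4660*(-46835) = 218251100)
-10140 - F = -10140 - 1*218251100 = -10140 - 218251100 = -218261240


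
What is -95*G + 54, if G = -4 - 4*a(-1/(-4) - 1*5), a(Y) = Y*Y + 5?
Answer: 43631/4 ≈ 10908.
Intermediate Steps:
a(Y) = 5 + Y² (a(Y) = Y² + 5 = 5 + Y²)
G = -457/4 (G = -4 - 4*(5 + (-1/(-4) - 1*5)²) = -4 - 4*(5 + (-1*(-¼) - 5)²) = -4 - 4*(5 + (¼ - 5)²) = -4 - 4*(5 + (-19/4)²) = -4 - 4*(5 + 361/16) = -4 - 4*441/16 = -4 - 441/4 = -457/4 ≈ -114.25)
-95*G + 54 = -95*(-457/4) + 54 = 43415/4 + 54 = 43631/4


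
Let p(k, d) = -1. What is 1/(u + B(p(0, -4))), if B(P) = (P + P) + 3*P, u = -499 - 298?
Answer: -1/802 ≈ -0.0012469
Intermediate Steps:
u = -797
B(P) = 5*P (B(P) = 2*P + 3*P = 5*P)
1/(u + B(p(0, -4))) = 1/(-797 + 5*(-1)) = 1/(-797 - 5) = 1/(-802) = -1/802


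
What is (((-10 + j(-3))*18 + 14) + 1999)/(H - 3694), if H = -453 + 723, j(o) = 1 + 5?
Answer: -1941/3424 ≈ -0.56688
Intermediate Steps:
j(o) = 6
H = 270
(((-10 + j(-3))*18 + 14) + 1999)/(H - 3694) = (((-10 + 6)*18 + 14) + 1999)/(270 - 3694) = ((-4*18 + 14) + 1999)/(-3424) = ((-72 + 14) + 1999)*(-1/3424) = (-58 + 1999)*(-1/3424) = 1941*(-1/3424) = -1941/3424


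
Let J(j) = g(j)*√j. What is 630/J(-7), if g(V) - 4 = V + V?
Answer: 9*I*√7 ≈ 23.812*I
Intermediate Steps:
g(V) = 4 + 2*V (g(V) = 4 + (V + V) = 4 + 2*V)
J(j) = √j*(4 + 2*j) (J(j) = (4 + 2*j)*√j = √j*(4 + 2*j))
630/J(-7) = 630/((2*√(-7)*(2 - 7))) = 630/((2*(I*√7)*(-5))) = 630/((-10*I*√7)) = 630*(I*√7/70) = 9*I*√7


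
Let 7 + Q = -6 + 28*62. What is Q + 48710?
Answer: 50433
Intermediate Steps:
Q = 1723 (Q = -7 + (-6 + 28*62) = -7 + (-6 + 1736) = -7 + 1730 = 1723)
Q + 48710 = 1723 + 48710 = 50433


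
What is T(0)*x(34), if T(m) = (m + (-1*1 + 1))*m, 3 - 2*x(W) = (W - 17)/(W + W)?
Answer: 0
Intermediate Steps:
x(W) = 3/2 - (-17 + W)/(4*W) (x(W) = 3/2 - (W - 17)/(2*(W + W)) = 3/2 - (-17 + W)/(2*(2*W)) = 3/2 - (-17 + W)*1/(2*W)/2 = 3/2 - (-17 + W)/(4*W))
T(m) = m² (T(m) = (m + (-1 + 1))*m = (m + 0)*m = m*m = m²)
T(0)*x(34) = 0²*((¼)*(17 + 5*34)/34) = 0*((¼)*(1/34)*(17 + 170)) = 0*((¼)*(1/34)*187) = 0*(11/8) = 0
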